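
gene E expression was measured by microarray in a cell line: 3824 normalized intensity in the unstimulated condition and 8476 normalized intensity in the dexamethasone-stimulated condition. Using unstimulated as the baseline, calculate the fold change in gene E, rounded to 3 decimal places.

2.217

Fold change = 8476 / 3824 = 2.2165
gene E is upregulated.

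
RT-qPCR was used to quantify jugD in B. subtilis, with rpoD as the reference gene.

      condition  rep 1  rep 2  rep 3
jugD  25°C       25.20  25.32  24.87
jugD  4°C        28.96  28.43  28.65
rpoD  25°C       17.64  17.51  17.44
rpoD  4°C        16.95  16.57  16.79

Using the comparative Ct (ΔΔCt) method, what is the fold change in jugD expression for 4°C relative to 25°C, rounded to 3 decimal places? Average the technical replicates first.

0.050

Mean Ct: jugD 25°C 25.130; jugD 4°C 28.680; rpoD 25°C 17.530; rpoD 4°C 16.770
ΔCt(25°C) = 25.130 − 17.530 = 7.600
ΔCt(4°C) = 28.680 − 16.770 = 11.910
ΔΔCt = 11.910 − 7.600 = 4.310
Fold change = 2^(−4.310) = 0.0504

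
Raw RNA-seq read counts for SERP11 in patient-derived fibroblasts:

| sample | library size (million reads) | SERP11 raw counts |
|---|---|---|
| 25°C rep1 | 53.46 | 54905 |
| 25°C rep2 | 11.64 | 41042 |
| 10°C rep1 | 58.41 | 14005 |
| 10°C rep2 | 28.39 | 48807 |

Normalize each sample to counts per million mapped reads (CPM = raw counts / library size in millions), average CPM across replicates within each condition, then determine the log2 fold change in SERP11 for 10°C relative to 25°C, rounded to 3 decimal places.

CPM(25°C rep1) = 54905 / 53.46 = 1027.0296
CPM(25°C rep2) = 41042 / 11.64 = 3525.9450
CPM(10°C rep1) = 14005 / 58.41 = 239.7706
CPM(10°C rep2) = 48807 / 28.39 = 1719.1617
mean CPM(25°C) = 2276.4873; mean CPM(10°C) = 979.4661
Fold change = 979.4661 / 2276.4873 = 0.43025
log2(0.43025) = -1.2167

-1.217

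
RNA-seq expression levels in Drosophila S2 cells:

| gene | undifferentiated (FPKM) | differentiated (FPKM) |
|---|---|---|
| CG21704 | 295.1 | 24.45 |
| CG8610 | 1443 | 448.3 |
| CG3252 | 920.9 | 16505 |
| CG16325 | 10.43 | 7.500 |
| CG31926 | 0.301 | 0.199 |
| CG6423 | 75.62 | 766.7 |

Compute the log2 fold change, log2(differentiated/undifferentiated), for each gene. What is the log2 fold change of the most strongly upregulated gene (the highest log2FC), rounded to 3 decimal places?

4.164

log2(24.45/295.1) = -3.593  (CG21704)
log2(448.3/1443) = -1.687  (CG8610)
log2(16505/920.9) = 4.164  (CG3252)
log2(7.500/10.43) = -0.476  (CG16325)
log2(0.199/0.301) = -0.597  (CG31926)
log2(766.7/75.62) = 3.342  (CG6423)
CG3252 is most strongly upregulated.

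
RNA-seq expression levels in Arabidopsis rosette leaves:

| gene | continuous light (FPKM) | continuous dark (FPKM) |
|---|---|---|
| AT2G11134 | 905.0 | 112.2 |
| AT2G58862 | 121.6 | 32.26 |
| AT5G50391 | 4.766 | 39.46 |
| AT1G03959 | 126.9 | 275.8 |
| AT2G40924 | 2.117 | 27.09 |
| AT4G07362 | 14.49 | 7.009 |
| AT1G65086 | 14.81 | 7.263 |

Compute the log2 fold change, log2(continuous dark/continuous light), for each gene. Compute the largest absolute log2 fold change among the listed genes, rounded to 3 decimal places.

log2(112.2/905.0) = -3.012  (AT2G11134)
log2(32.26/121.6) = -1.914  (AT2G58862)
log2(39.46/4.766) = 3.050  (AT5G50391)
log2(275.8/126.9) = 1.120  (AT1G03959)
log2(27.09/2.117) = 3.678  (AT2G40924)
log2(7.009/14.49) = -1.048  (AT4G07362)
log2(7.263/14.81) = -1.028  (AT1G65086)
The largest magnitude belongs to AT2G40924.

3.678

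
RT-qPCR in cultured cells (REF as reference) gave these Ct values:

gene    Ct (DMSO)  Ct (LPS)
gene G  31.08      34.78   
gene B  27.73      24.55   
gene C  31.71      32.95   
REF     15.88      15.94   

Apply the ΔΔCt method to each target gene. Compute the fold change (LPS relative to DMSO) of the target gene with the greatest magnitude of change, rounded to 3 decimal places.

0.080

gene G: ΔΔCt = (34.78−15.94) − (31.08−15.88) = 18.84 − 15.20 = 3.64; fold change = 2^-3.64 = 0.080
gene B: ΔΔCt = (24.55−15.94) − (27.73−15.88) = 8.61 − 11.85 = -3.24; fold change = 2^3.24 = 9.448
gene C: ΔΔCt = (32.95−15.94) − (31.71−15.88) = 17.01 − 15.83 = 1.18; fold change = 2^-1.18 = 0.441
gene G has the largest |ΔΔCt| = 3.64.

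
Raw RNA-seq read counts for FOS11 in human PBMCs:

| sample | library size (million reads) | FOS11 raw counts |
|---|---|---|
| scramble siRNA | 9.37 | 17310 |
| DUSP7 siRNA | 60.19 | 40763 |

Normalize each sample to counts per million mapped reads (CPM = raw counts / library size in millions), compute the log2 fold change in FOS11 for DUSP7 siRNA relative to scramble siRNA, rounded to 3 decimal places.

-1.448

CPM(scramble siRNA) = 17310 / 9.37 = 1847.3853
CPM(DUSP7 siRNA) = 40763 / 60.19 = 677.2387
Fold change = 677.2387 / 1847.3853 = 0.36659
log2(0.36659) = -1.4477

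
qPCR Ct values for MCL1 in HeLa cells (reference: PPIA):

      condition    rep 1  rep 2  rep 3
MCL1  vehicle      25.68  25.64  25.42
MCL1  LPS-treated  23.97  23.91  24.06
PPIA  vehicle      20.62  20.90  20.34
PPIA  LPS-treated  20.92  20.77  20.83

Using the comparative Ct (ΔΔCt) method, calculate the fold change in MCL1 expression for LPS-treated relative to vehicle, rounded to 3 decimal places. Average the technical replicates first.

Mean Ct: MCL1 vehicle 25.580; MCL1 LPS-treated 23.980; PPIA vehicle 20.620; PPIA LPS-treated 20.840
ΔCt(vehicle) = 25.580 − 20.620 = 4.960
ΔCt(LPS-treated) = 23.980 − 20.840 = 3.140
ΔΔCt = 3.140 − 4.960 = -1.820
Fold change = 2^(−(-1.820)) = 2^1.820 = 3.5308

3.531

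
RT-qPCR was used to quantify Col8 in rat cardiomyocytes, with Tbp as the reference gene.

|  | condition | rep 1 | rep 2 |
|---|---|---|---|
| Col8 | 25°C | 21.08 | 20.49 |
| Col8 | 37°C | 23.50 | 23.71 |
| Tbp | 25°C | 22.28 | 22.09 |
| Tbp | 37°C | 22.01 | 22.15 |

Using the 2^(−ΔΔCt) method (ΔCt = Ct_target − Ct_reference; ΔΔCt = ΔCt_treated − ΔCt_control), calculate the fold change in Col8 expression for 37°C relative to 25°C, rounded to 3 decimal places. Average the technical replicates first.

0.132

Mean Ct: Col8 25°C 20.785; Col8 37°C 23.605; Tbp 25°C 22.185; Tbp 37°C 22.080
ΔCt(25°C) = 20.785 − 22.185 = -1.400
ΔCt(37°C) = 23.605 − 22.080 = 1.525
ΔΔCt = 1.525 − (-1.400) = 2.925
Fold change = 2^(−2.925) = 0.1317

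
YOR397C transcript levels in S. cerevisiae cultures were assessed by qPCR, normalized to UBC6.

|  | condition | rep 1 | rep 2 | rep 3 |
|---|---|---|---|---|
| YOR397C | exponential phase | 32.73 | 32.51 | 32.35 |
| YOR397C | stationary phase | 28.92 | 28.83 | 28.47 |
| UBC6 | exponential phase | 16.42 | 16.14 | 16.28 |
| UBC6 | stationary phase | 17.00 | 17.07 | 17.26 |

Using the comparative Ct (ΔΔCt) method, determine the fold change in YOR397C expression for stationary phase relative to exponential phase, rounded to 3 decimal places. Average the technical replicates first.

Mean Ct: YOR397C exponential phase 32.530; YOR397C stationary phase 28.740; UBC6 exponential phase 16.280; UBC6 stationary phase 17.110
ΔCt(exponential phase) = 32.530 − 16.280 = 16.250
ΔCt(stationary phase) = 28.740 − 17.110 = 11.630
ΔΔCt = 11.630 − 16.250 = -4.620
Fold change = 2^(−(-4.620)) = 2^4.620 = 24.5900

24.590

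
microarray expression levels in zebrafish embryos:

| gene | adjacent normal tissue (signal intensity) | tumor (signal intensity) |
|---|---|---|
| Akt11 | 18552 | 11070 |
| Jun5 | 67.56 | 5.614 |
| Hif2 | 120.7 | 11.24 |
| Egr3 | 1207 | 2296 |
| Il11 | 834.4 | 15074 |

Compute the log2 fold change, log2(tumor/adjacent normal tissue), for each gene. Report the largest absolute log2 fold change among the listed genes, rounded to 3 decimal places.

4.175

log2(11070/18552) = -0.745  (Akt11)
log2(5.614/67.56) = -3.589  (Jun5)
log2(11.24/120.7) = -3.425  (Hif2)
log2(2296/1207) = 0.928  (Egr3)
log2(15074/834.4) = 4.175  (Il11)
The largest magnitude belongs to Il11.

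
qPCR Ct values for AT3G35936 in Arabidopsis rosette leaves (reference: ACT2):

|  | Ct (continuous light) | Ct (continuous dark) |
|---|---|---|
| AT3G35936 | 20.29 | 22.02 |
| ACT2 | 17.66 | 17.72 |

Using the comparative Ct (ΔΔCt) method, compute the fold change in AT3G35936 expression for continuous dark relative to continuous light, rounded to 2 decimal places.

ΔCt(continuous light) = 20.290 − 17.660 = 2.630
ΔCt(continuous dark) = 22.020 − 17.720 = 4.300
ΔΔCt = 4.300 − 2.630 = 1.670
Fold change = 2^(−1.670) = 0.314

0.31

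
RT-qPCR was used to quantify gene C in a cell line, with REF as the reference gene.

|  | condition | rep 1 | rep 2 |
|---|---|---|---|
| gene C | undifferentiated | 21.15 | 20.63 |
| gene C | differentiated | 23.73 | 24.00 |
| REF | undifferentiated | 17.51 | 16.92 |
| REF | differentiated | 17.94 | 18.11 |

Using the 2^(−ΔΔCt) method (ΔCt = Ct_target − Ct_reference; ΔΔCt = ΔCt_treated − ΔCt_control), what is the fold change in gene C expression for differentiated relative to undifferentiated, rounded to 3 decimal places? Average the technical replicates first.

Mean Ct: gene C undifferentiated 20.890; gene C differentiated 23.865; REF undifferentiated 17.215; REF differentiated 18.025
ΔCt(undifferentiated) = 20.890 − 17.215 = 3.675
ΔCt(differentiated) = 23.865 − 18.025 = 5.840
ΔΔCt = 5.840 − 3.675 = 2.165
Fold change = 2^(−2.165) = 0.2230

0.223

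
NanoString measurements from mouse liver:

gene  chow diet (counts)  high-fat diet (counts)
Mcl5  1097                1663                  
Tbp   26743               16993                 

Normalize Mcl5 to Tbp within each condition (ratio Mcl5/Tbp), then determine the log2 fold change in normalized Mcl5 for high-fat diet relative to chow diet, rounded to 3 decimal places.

1.254

Mcl5/Tbp (chow diet) = 1097 / 26743 = 0.04102
Mcl5/Tbp (high-fat diet) = 1663 / 16993 = 0.097864
Fold change = 0.097864 / 0.04102 = 2.3858
log2(2.3858) = 1.2544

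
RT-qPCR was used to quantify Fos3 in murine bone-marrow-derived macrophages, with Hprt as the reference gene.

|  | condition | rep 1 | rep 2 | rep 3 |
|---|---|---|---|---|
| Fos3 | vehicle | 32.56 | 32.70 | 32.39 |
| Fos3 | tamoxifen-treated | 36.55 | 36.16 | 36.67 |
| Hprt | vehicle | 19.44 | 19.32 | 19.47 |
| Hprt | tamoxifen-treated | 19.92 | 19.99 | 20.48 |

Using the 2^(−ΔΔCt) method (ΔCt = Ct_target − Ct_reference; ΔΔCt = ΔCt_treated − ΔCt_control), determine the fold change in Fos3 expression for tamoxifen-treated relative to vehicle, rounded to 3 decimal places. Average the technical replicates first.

Mean Ct: Fos3 vehicle 32.550; Fos3 tamoxifen-treated 36.460; Hprt vehicle 19.410; Hprt tamoxifen-treated 20.130
ΔCt(vehicle) = 32.550 − 19.410 = 13.140
ΔCt(tamoxifen-treated) = 36.460 − 20.130 = 16.330
ΔΔCt = 16.330 − 13.140 = 3.190
Fold change = 2^(−3.190) = 0.1096

0.110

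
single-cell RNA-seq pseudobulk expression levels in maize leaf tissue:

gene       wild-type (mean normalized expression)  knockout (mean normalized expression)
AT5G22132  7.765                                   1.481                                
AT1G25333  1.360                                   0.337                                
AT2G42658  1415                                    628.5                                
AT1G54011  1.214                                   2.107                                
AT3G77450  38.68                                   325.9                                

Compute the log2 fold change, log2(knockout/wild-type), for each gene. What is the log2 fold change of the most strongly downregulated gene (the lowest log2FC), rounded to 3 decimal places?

log2(1.481/7.765) = -2.390  (AT5G22132)
log2(0.337/1.360) = -2.013  (AT1G25333)
log2(628.5/1415) = -1.171  (AT2G42658)
log2(2.107/1.214) = 0.795  (AT1G54011)
log2(325.9/38.68) = 3.075  (AT3G77450)
AT5G22132 is most strongly downregulated.

-2.390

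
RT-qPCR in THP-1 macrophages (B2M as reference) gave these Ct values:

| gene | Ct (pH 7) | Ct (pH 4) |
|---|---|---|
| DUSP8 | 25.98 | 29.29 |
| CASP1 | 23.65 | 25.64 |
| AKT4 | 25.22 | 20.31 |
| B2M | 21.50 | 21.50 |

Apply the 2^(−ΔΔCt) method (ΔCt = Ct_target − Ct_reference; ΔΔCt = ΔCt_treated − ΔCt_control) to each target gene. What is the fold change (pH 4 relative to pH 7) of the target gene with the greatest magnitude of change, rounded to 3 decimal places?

DUSP8: ΔΔCt = (29.29−21.50) − (25.98−21.50) = 7.79 − 4.48 = 3.31; fold change = 2^-3.31 = 0.101
CASP1: ΔΔCt = (25.64−21.50) − (23.65−21.50) = 4.14 − 2.15 = 1.99; fold change = 2^-1.99 = 0.252
AKT4: ΔΔCt = (20.31−21.50) − (25.22−21.50) = -1.19 − 3.72 = -4.91; fold change = 2^4.91 = 30.065
AKT4 has the largest |ΔΔCt| = 4.91.

30.065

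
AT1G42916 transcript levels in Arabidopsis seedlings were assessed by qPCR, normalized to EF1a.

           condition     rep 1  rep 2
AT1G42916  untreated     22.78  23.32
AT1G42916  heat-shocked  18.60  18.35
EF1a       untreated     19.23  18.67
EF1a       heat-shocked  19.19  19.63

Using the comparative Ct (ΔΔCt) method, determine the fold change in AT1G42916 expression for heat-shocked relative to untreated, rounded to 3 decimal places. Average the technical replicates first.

32.786

Mean Ct: AT1G42916 untreated 23.050; AT1G42916 heat-shocked 18.475; EF1a untreated 18.950; EF1a heat-shocked 19.410
ΔCt(untreated) = 23.050 − 18.950 = 4.100
ΔCt(heat-shocked) = 18.475 − 19.410 = -0.935
ΔΔCt = -0.935 − 4.100 = -5.035
Fold change = 2^(−(-5.035)) = 2^5.035 = 32.7858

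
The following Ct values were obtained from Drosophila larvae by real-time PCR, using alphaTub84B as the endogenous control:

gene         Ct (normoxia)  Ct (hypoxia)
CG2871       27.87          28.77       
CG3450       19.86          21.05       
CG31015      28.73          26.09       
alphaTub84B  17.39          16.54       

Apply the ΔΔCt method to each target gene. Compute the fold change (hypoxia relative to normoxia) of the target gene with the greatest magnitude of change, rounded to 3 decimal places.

0.243

CG2871: ΔΔCt = (28.77−16.54) − (27.87−17.39) = 12.23 − 10.48 = 1.75; fold change = 2^-1.75 = 0.297
CG3450: ΔΔCt = (21.05−16.54) − (19.86−17.39) = 4.51 − 2.47 = 2.04; fold change = 2^-2.04 = 0.243
CG31015: ΔΔCt = (26.09−16.54) − (28.73−17.39) = 9.55 − 11.34 = -1.79; fold change = 2^1.79 = 3.458
CG3450 has the largest |ΔΔCt| = 2.04.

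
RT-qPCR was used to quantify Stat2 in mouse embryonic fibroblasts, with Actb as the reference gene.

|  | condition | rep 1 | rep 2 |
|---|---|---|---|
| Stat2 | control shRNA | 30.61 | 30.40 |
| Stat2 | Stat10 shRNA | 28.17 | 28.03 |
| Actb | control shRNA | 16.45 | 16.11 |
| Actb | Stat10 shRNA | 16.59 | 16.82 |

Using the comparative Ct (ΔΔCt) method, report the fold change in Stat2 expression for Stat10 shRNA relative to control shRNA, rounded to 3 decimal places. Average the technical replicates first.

7.111

Mean Ct: Stat2 control shRNA 30.505; Stat2 Stat10 shRNA 28.100; Actb control shRNA 16.280; Actb Stat10 shRNA 16.705
ΔCt(control shRNA) = 30.505 − 16.280 = 14.225
ΔCt(Stat10 shRNA) = 28.100 − 16.705 = 11.395
ΔΔCt = 11.395 − 14.225 = -2.830
Fold change = 2^(−(-2.830)) = 2^2.830 = 7.1107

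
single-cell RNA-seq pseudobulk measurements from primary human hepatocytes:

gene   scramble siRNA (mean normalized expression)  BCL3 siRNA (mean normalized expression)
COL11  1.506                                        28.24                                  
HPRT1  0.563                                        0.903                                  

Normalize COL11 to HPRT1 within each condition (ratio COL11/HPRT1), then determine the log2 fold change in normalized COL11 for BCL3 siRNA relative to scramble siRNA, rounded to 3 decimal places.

COL11/HPRT1 (scramble siRNA) = 1.506 / 0.563 = 2.675
COL11/HPRT1 (BCL3 siRNA) = 28.24 / 0.903 = 31.274
Fold change = 31.274 / 2.675 = 11.6912
log2(11.6912) = 3.5474

3.547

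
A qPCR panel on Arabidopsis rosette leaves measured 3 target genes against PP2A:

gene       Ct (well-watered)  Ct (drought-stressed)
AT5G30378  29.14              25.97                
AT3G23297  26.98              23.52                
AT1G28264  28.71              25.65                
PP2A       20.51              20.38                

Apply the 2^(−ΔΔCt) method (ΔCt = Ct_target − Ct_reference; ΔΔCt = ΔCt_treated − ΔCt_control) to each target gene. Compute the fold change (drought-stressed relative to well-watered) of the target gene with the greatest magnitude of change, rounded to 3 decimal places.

AT5G30378: ΔΔCt = (25.97−20.38) − (29.14−20.51) = 5.59 − 8.63 = -3.04; fold change = 2^3.04 = 8.225
AT3G23297: ΔΔCt = (23.52−20.38) − (26.98−20.51) = 3.14 − 6.47 = -3.33; fold change = 2^3.33 = 10.056
AT1G28264: ΔΔCt = (25.65−20.38) − (28.71−20.51) = 5.27 − 8.20 = -2.93; fold change = 2^2.93 = 7.621
AT3G23297 has the largest |ΔΔCt| = 3.33.

10.056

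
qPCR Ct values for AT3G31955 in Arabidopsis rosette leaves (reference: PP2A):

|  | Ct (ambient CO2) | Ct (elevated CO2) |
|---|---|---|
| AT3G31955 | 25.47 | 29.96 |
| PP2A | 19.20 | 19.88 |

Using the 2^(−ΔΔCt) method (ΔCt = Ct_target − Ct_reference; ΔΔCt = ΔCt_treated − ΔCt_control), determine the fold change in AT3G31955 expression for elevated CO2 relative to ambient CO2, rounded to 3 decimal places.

ΔCt(ambient CO2) = 25.470 − 19.200 = 6.270
ΔCt(elevated CO2) = 29.960 − 19.880 = 10.080
ΔΔCt = 10.080 − 6.270 = 3.810
Fold change = 2^(−3.810) = 0.0713

0.071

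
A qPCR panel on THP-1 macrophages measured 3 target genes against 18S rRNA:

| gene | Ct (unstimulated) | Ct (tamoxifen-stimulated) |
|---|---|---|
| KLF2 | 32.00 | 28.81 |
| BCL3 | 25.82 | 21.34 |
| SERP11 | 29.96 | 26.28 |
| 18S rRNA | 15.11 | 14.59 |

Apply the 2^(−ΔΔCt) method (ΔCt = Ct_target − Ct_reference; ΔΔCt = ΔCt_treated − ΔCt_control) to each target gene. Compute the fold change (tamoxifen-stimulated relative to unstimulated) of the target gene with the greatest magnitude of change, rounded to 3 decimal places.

15.562

KLF2: ΔΔCt = (28.81−14.59) − (32.00−15.11) = 14.22 − 16.89 = -2.67; fold change = 2^2.67 = 6.364
BCL3: ΔΔCt = (21.34−14.59) − (25.82−15.11) = 6.75 − 10.71 = -3.96; fold change = 2^3.96 = 15.562
SERP11: ΔΔCt = (26.28−14.59) − (29.96−15.11) = 11.69 − 14.85 = -3.16; fold change = 2^3.16 = 8.938
BCL3 has the largest |ΔΔCt| = 3.96.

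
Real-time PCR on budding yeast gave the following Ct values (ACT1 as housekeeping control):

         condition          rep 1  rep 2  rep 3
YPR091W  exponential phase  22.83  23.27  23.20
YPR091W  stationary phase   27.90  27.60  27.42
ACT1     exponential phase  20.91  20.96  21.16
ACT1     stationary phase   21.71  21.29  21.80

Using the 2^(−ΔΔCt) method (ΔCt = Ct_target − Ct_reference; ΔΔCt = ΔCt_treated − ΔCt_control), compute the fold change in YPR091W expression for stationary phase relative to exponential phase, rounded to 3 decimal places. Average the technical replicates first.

Mean Ct: YPR091W exponential phase 23.100; YPR091W stationary phase 27.640; ACT1 exponential phase 21.010; ACT1 stationary phase 21.600
ΔCt(exponential phase) = 23.100 − 21.010 = 2.090
ΔCt(stationary phase) = 27.640 − 21.600 = 6.040
ΔΔCt = 6.040 − 2.090 = 3.950
Fold change = 2^(−3.950) = 0.0647

0.065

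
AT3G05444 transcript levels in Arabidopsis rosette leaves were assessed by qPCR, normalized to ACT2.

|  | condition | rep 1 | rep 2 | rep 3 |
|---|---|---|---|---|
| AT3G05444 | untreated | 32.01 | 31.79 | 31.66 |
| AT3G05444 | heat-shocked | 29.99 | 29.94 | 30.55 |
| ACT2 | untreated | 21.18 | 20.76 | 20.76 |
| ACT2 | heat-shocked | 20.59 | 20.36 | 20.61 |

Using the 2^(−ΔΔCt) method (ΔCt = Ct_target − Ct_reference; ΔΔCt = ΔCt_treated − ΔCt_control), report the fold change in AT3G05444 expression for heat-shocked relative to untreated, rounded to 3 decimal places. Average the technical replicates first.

2.428

Mean Ct: AT3G05444 untreated 31.820; AT3G05444 heat-shocked 30.160; ACT2 untreated 20.900; ACT2 heat-shocked 20.520
ΔCt(untreated) = 31.820 − 20.900 = 10.920
ΔCt(heat-shocked) = 30.160 − 20.520 = 9.640
ΔΔCt = 9.640 − 10.920 = -1.280
Fold change = 2^(−(-1.280)) = 2^1.280 = 2.4284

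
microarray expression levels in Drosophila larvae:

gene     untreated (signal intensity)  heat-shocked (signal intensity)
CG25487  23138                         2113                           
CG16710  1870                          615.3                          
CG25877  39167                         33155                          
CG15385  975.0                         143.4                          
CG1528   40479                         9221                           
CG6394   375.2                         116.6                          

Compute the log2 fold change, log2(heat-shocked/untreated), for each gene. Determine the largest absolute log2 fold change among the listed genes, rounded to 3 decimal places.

3.453

log2(2113/23138) = -3.453  (CG25487)
log2(615.3/1870) = -1.604  (CG16710)
log2(33155/39167) = -0.240  (CG25877)
log2(143.4/975.0) = -2.765  (CG15385)
log2(9221/40479) = -2.134  (CG1528)
log2(116.6/375.2) = -1.686  (CG6394)
The largest magnitude belongs to CG25487.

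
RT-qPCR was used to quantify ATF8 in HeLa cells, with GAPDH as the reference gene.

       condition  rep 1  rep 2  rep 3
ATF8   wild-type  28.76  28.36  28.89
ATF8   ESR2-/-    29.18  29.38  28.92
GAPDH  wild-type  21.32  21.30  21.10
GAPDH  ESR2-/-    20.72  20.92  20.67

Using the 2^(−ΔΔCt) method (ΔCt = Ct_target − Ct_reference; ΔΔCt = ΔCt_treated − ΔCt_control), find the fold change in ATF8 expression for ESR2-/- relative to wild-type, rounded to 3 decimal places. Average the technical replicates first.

0.514

Mean Ct: ATF8 wild-type 28.670; ATF8 ESR2-/- 29.160; GAPDH wild-type 21.240; GAPDH ESR2-/- 20.770
ΔCt(wild-type) = 28.670 − 21.240 = 7.430
ΔCt(ESR2-/-) = 29.160 − 20.770 = 8.390
ΔΔCt = 8.390 − 7.430 = 0.960
Fold change = 2^(−0.960) = 0.5141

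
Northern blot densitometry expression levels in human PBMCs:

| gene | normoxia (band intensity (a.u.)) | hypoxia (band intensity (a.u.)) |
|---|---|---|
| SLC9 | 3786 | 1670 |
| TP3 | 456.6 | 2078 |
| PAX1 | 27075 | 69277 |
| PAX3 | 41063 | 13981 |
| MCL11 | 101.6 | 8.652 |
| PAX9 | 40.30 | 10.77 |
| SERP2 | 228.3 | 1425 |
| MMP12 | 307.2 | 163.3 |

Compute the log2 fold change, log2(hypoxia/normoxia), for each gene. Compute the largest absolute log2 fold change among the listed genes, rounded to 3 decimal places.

log2(1670/3786) = -1.181  (SLC9)
log2(2078/456.6) = 2.186  (TP3)
log2(69277/27075) = 1.355  (PAX1)
log2(13981/41063) = -1.554  (PAX3)
log2(8.652/101.6) = -3.554  (MCL11)
log2(10.77/40.30) = -1.904  (PAX9)
log2(1425/228.3) = 2.642  (SERP2)
log2(163.3/307.2) = -0.912  (MMP12)
The largest magnitude belongs to MCL11.

3.554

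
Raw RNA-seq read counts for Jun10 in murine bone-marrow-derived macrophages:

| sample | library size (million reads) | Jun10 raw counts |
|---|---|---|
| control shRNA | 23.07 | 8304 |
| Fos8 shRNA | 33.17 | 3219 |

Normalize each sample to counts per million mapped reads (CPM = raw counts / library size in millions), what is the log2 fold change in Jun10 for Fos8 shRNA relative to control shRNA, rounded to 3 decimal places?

-1.891

CPM(control shRNA) = 8304 / 23.07 = 359.9480
CPM(Fos8 shRNA) = 3219 / 33.17 = 97.0455
Fold change = 97.0455 / 359.9480 = 0.26961
log2(0.26961) = -1.8911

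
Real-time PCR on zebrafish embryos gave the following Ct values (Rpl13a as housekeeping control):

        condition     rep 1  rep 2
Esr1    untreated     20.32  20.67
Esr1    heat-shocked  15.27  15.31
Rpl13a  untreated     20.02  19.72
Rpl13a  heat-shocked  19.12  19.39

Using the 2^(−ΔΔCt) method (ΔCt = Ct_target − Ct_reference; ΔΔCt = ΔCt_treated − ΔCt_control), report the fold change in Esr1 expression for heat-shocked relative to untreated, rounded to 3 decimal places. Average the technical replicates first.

24.084

Mean Ct: Esr1 untreated 20.495; Esr1 heat-shocked 15.290; Rpl13a untreated 19.870; Rpl13a heat-shocked 19.255
ΔCt(untreated) = 20.495 − 19.870 = 0.625
ΔCt(heat-shocked) = 15.290 − 19.255 = -3.965
ΔΔCt = -3.965 − 0.625 = -4.590
Fold change = 2^(−(-4.590)) = 2^4.590 = 24.0839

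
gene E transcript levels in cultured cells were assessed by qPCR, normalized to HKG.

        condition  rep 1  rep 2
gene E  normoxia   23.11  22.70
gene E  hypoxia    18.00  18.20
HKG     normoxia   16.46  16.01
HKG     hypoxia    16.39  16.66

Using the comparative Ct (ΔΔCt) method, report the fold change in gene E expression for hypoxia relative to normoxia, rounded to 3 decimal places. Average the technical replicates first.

Mean Ct: gene E normoxia 22.905; gene E hypoxia 18.100; HKG normoxia 16.235; HKG hypoxia 16.525
ΔCt(normoxia) = 22.905 − 16.235 = 6.670
ΔCt(hypoxia) = 18.100 − 16.525 = 1.575
ΔΔCt = 1.575 − 6.670 = -5.095
Fold change = 2^(−(-5.095)) = 2^5.095 = 34.1781

34.178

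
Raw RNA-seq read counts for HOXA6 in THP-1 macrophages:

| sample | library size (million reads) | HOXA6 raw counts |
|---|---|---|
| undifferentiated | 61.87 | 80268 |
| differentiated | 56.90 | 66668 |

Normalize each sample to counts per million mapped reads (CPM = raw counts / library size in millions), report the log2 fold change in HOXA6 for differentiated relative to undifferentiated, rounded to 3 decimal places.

-0.147

CPM(undifferentiated) = 80268 / 61.87 = 1297.3654
CPM(differentiated) = 66668 / 56.90 = 1171.6696
Fold change = 1171.6696 / 1297.3654 = 0.90311
log2(0.90311) = -0.1470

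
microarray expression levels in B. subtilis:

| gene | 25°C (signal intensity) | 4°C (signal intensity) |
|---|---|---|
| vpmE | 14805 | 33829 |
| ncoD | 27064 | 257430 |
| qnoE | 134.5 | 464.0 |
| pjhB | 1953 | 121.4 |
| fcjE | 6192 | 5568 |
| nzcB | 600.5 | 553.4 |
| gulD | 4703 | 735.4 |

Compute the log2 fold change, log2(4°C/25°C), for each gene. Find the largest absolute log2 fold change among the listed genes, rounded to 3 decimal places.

4.008

log2(33829/14805) = 1.192  (vpmE)
log2(257430/27064) = 3.250  (ncoD)
log2(464.0/134.5) = 1.787  (qnoE)
log2(121.4/1953) = -4.008  (pjhB)
log2(5568/6192) = -0.153  (fcjE)
log2(553.4/600.5) = -0.118  (nzcB)
log2(735.4/4703) = -2.677  (gulD)
The largest magnitude belongs to pjhB.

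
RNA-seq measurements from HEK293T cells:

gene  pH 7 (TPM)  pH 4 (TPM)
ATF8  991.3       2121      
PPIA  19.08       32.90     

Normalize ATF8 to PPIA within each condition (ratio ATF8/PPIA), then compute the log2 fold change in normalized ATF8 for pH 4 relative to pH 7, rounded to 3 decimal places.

0.311

ATF8/PPIA (pH 7) = 991.3 / 19.08 = 51.955
ATF8/PPIA (pH 4) = 2121 / 32.90 = 64.468
Fold change = 64.468 / 51.955 = 1.2408
log2(1.2408) = 0.3113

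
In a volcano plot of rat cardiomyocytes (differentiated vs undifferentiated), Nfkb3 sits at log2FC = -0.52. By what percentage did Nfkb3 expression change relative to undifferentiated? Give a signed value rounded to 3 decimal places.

Fold change = 2^(-0.52) = 0.6974
Percent change = (FC − 1) × 100% = (0.6974 − 1) × 100 = -30.263%

-30.263%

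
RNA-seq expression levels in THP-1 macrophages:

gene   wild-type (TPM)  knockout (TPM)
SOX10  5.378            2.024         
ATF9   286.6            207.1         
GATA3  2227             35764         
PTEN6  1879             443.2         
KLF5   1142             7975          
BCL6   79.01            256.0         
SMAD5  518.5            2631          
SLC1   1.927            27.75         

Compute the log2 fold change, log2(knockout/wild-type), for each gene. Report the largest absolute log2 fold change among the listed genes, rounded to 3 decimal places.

4.005

log2(2.024/5.378) = -1.410  (SOX10)
log2(207.1/286.6) = -0.469  (ATF9)
log2(35764/2227) = 4.005  (GATA3)
log2(443.2/1879) = -2.084  (PTEN6)
log2(7975/1142) = 2.804  (KLF5)
log2(256.0/79.01) = 1.696  (BCL6)
log2(2631/518.5) = 2.343  (SMAD5)
log2(27.75/1.927) = 3.848  (SLC1)
The largest magnitude belongs to GATA3.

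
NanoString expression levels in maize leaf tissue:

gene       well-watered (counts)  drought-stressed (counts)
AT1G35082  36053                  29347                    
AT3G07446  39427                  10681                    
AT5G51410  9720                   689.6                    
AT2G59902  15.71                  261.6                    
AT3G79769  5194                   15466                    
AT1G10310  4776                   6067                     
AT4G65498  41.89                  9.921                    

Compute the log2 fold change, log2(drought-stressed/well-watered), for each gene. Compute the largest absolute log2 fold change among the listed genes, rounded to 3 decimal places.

log2(29347/36053) = -0.297  (AT1G35082)
log2(10681/39427) = -1.884  (AT3G07446)
log2(689.6/9720) = -3.817  (AT5G51410)
log2(261.6/15.71) = 4.058  (AT2G59902)
log2(15466/5194) = 1.574  (AT3G79769)
log2(6067/4776) = 0.345  (AT1G10310)
log2(9.921/41.89) = -2.078  (AT4G65498)
The largest magnitude belongs to AT2G59902.

4.058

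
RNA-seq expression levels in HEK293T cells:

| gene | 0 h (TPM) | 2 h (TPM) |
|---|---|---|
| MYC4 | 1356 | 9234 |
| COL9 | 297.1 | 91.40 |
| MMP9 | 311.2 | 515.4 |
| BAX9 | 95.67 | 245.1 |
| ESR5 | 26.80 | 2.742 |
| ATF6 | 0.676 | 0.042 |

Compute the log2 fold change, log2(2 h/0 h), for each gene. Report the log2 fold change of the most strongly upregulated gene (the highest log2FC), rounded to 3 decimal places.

2.768

log2(9234/1356) = 2.768  (MYC4)
log2(91.40/297.1) = -1.701  (COL9)
log2(515.4/311.2) = 0.728  (MMP9)
log2(245.1/95.67) = 1.357  (BAX9)
log2(2.742/26.80) = -3.289  (ESR5)
log2(0.042/0.676) = -4.009  (ATF6)
MYC4 is most strongly upregulated.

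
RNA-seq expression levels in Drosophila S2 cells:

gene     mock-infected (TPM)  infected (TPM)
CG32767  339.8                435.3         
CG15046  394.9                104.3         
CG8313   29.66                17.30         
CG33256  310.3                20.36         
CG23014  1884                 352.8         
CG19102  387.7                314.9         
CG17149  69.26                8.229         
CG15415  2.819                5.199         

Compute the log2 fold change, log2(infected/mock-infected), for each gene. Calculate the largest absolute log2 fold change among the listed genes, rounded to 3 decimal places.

3.930

log2(435.3/339.8) = 0.357  (CG32767)
log2(104.3/394.9) = -1.921  (CG15046)
log2(17.30/29.66) = -0.778  (CG8313)
log2(20.36/310.3) = -3.930  (CG33256)
log2(352.8/1884) = -2.417  (CG23014)
log2(314.9/387.7) = -0.300  (CG19102)
log2(8.229/69.26) = -3.073  (CG17149)
log2(5.199/2.819) = 0.883  (CG15415)
The largest magnitude belongs to CG33256.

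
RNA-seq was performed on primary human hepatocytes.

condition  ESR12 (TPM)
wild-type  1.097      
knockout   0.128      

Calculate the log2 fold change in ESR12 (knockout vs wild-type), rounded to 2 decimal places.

Fold change = 0.128 / 1.097 = 0.1167
log2(0.1167) = -3.099

-3.10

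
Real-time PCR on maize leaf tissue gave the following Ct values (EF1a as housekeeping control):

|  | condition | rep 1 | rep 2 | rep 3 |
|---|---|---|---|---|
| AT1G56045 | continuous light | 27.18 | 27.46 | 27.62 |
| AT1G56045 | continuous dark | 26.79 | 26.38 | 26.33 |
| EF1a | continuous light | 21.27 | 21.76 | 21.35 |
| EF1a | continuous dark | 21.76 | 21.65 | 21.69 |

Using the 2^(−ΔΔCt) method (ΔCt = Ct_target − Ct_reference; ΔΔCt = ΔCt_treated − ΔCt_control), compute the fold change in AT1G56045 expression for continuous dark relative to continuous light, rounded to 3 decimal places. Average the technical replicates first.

Mean Ct: AT1G56045 continuous light 27.420; AT1G56045 continuous dark 26.500; EF1a continuous light 21.460; EF1a continuous dark 21.700
ΔCt(continuous light) = 27.420 − 21.460 = 5.960
ΔCt(continuous dark) = 26.500 − 21.700 = 4.800
ΔΔCt = 4.800 − 5.960 = -1.160
Fold change = 2^(−(-1.160)) = 2^1.160 = 2.2346

2.235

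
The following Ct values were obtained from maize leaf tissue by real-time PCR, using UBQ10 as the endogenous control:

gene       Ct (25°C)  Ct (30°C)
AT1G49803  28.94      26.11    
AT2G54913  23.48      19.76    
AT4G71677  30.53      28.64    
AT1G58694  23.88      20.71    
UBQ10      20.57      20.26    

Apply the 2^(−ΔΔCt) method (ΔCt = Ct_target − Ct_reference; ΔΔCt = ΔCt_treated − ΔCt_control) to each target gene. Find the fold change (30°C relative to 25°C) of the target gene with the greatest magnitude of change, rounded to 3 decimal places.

10.629

AT1G49803: ΔΔCt = (26.11−20.26) − (28.94−20.57) = 5.85 − 8.37 = -2.52; fold change = 2^2.52 = 5.736
AT2G54913: ΔΔCt = (19.76−20.26) − (23.48−20.57) = -0.50 − 2.91 = -3.41; fold change = 2^3.41 = 10.629
AT4G71677: ΔΔCt = (28.64−20.26) − (30.53−20.57) = 8.38 − 9.96 = -1.58; fold change = 2^1.58 = 2.990
AT1G58694: ΔΔCt = (20.71−20.26) − (23.88−20.57) = 0.45 − 3.31 = -2.86; fold change = 2^2.86 = 7.260
AT2G54913 has the largest |ΔΔCt| = 3.41.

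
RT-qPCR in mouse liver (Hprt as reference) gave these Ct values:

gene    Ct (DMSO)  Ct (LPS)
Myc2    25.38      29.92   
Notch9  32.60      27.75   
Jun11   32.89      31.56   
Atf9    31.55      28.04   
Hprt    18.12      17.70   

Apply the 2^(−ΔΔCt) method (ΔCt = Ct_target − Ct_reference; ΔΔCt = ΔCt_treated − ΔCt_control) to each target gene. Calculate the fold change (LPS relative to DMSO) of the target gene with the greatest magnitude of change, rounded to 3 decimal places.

Myc2: ΔΔCt = (29.92−17.70) − (25.38−18.12) = 12.22 − 7.26 = 4.96; fold change = 2^-4.96 = 0.032
Notch9: ΔΔCt = (27.75−17.70) − (32.60−18.12) = 10.05 − 14.48 = -4.43; fold change = 2^4.43 = 21.556
Jun11: ΔΔCt = (31.56−17.70) − (32.89−18.12) = 13.86 − 14.77 = -0.91; fold change = 2^0.91 = 1.879
Atf9: ΔΔCt = (28.04−17.70) − (31.55−18.12) = 10.34 − 13.43 = -3.09; fold change = 2^3.09 = 8.515
Myc2 has the largest |ΔΔCt| = 4.96.

0.032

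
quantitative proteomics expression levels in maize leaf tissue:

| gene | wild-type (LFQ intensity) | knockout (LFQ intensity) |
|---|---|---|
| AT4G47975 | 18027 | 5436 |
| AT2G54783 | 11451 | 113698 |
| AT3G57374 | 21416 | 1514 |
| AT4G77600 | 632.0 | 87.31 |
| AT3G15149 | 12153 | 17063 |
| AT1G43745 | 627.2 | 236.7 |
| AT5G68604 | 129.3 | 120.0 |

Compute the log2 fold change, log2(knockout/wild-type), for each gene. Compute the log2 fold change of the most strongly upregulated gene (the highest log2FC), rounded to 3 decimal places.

3.312

log2(5436/18027) = -1.730  (AT4G47975)
log2(113698/11451) = 3.312  (AT2G54783)
log2(1514/21416) = -3.822  (AT3G57374)
log2(87.31/632.0) = -2.856  (AT4G77600)
log2(17063/12153) = 0.490  (AT3G15149)
log2(236.7/627.2) = -1.406  (AT1G43745)
log2(120.0/129.3) = -0.108  (AT5G68604)
AT2G54783 is most strongly upregulated.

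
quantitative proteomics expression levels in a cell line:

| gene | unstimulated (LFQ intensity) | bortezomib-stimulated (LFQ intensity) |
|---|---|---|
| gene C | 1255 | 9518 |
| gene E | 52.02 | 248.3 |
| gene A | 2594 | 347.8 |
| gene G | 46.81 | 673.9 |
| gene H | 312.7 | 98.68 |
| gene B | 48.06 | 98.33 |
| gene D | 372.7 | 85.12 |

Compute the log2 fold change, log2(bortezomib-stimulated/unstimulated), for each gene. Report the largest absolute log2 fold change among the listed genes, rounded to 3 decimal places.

3.848

log2(9518/1255) = 2.923  (gene C)
log2(248.3/52.02) = 2.255  (gene E)
log2(347.8/2594) = -2.899  (gene A)
log2(673.9/46.81) = 3.848  (gene G)
log2(98.68/312.7) = -1.664  (gene H)
log2(98.33/48.06) = 1.033  (gene B)
log2(85.12/372.7) = -2.130  (gene D)
The largest magnitude belongs to gene G.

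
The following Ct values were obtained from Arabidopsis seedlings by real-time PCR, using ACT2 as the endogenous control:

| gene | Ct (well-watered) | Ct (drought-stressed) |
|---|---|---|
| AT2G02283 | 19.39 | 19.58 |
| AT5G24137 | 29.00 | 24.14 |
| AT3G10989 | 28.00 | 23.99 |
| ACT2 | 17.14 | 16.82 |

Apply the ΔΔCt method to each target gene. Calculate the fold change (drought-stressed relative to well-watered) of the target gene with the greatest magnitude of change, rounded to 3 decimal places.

AT2G02283: ΔΔCt = (19.58−16.82) − (19.39−17.14) = 2.76 − 2.25 = 0.51; fold change = 2^-0.51 = 0.702
AT5G24137: ΔΔCt = (24.14−16.82) − (29.00−17.14) = 7.32 − 11.86 = -4.54; fold change = 2^4.54 = 23.264
AT3G10989: ΔΔCt = (23.99−16.82) − (28.00−17.14) = 7.17 − 10.86 = -3.69; fold change = 2^3.69 = 12.906
AT5G24137 has the largest |ΔΔCt| = 4.54.

23.264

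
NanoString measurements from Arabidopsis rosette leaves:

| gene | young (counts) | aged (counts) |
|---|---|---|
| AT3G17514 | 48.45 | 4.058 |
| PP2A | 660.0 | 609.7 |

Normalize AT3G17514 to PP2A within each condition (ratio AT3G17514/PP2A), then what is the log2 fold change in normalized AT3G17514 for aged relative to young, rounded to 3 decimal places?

-3.463

AT3G17514/PP2A (young) = 48.45 / 660.0 = 0.073409
AT3G17514/PP2A (aged) = 4.058 / 609.7 = 0.0066557
Fold change = 0.0066557 / 0.073409 = 0.0907
log2(0.0907) = -3.4633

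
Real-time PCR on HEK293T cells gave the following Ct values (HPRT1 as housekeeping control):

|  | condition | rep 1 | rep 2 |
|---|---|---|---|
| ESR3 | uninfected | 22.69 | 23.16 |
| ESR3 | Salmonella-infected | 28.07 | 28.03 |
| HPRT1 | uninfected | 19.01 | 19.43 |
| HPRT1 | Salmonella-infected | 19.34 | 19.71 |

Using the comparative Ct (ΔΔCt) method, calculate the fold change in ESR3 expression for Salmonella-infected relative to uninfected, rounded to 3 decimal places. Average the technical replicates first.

Mean Ct: ESR3 uninfected 22.925; ESR3 Salmonella-infected 28.050; HPRT1 uninfected 19.220; HPRT1 Salmonella-infected 19.525
ΔCt(uninfected) = 22.925 − 19.220 = 3.705
ΔCt(Salmonella-infected) = 28.050 − 19.525 = 8.525
ΔΔCt = 8.525 − 3.705 = 4.820
Fold change = 2^(−4.820) = 0.0354

0.035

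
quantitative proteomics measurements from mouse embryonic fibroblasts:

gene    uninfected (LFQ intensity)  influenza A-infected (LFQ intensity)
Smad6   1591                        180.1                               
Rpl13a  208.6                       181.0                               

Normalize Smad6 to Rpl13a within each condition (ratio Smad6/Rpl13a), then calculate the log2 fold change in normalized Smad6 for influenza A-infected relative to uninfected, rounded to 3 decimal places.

-2.938

Smad6/Rpl13a (uninfected) = 1591 / 208.6 = 7.627
Smad6/Rpl13a (influenza A-infected) = 180.1 / 181.0 = 0.99503
Fold change = 0.99503 / 7.627 = 0.1305
log2(0.1305) = -2.9383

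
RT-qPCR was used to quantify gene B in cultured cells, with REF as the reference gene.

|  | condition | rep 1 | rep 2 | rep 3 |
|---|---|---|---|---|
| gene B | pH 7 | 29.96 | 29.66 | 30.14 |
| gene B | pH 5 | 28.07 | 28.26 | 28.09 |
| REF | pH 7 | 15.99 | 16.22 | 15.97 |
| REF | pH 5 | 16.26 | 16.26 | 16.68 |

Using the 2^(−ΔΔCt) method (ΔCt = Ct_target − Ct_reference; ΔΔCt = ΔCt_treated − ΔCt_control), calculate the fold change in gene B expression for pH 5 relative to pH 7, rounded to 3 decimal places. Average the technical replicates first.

Mean Ct: gene B pH 7 29.920; gene B pH 5 28.140; REF pH 7 16.060; REF pH 5 16.400
ΔCt(pH 7) = 29.920 − 16.060 = 13.860
ΔCt(pH 5) = 28.140 − 16.400 = 11.740
ΔΔCt = 11.740 − 13.860 = -2.120
Fold change = 2^(−(-2.120)) = 2^2.120 = 4.3469

4.347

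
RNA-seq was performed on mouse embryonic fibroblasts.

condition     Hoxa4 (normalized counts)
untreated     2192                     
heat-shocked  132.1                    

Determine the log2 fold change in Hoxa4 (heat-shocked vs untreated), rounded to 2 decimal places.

-4.05

Fold change = 132.1 / 2192 = 0.0603
log2(0.0603) = -4.053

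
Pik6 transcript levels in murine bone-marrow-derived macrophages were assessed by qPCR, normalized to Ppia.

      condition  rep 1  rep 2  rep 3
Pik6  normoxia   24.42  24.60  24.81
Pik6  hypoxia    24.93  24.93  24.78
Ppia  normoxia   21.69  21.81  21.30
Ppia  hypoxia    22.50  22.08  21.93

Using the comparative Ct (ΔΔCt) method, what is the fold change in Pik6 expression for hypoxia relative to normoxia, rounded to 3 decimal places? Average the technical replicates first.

1.231

Mean Ct: Pik6 normoxia 24.610; Pik6 hypoxia 24.880; Ppia normoxia 21.600; Ppia hypoxia 22.170
ΔCt(normoxia) = 24.610 − 21.600 = 3.010
ΔCt(hypoxia) = 24.880 − 22.170 = 2.710
ΔΔCt = 2.710 − 3.010 = -0.300
Fold change = 2^(−(-0.300)) = 2^0.300 = 1.2311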